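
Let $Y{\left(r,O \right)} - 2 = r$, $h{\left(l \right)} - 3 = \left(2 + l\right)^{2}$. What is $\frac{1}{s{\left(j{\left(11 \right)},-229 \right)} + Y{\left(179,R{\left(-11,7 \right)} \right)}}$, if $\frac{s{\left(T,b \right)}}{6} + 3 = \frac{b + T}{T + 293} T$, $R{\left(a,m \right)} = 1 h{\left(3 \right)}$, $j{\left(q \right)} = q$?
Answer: $\frac{76}{8791} \approx 0.0086452$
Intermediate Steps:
$h{\left(l \right)} = 3 + \left(2 + l\right)^{2}$
$R{\left(a,m \right)} = 28$ ($R{\left(a,m \right)} = 1 \left(3 + \left(2 + 3\right)^{2}\right) = 1 \left(3 + 5^{2}\right) = 1 \left(3 + 25\right) = 1 \cdot 28 = 28$)
$Y{\left(r,O \right)} = 2 + r$
$s{\left(T,b \right)} = -18 + \frac{6 T \left(T + b\right)}{293 + T}$ ($s{\left(T,b \right)} = -18 + 6 \frac{b + T}{T + 293} T = -18 + 6 \frac{T + b}{293 + T} T = -18 + 6 \frac{T \left(T + b\right)}{293 + T} = -18 + \frac{6 T \left(T + b\right)}{293 + T}$)
$\frac{1}{s{\left(j{\left(11 \right)},-229 \right)} + Y{\left(179,R{\left(-11,7 \right)} \right)}} = \frac{1}{\frac{6 \left(-879 + 11^{2} - 33 + 11 \left(-229\right)\right)}{293 + 11} + \left(2 + 179\right)} = \frac{1}{\frac{6 \left(-879 + 121 - 33 - 2519\right)}{304} + 181} = \frac{1}{6 \cdot \frac{1}{304} \left(-3310\right) + 181} = \frac{1}{- \frac{4965}{76} + 181} = \frac{1}{\frac{8791}{76}} = \frac{76}{8791}$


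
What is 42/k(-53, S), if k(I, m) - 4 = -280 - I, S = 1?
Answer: -42/223 ≈ -0.18834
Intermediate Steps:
k(I, m) = -276 - I (k(I, m) = 4 + (-280 - I) = -276 - I)
42/k(-53, S) = 42/(-276 - 1*(-53)) = 42/(-276 + 53) = 42/(-223) = 42*(-1/223) = -42/223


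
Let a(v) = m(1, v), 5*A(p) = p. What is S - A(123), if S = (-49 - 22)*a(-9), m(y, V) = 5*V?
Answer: 15852/5 ≈ 3170.4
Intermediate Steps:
A(p) = p/5
a(v) = 5*v
S = 3195 (S = (-49 - 22)*(5*(-9)) = -71*(-45) = 3195)
S - A(123) = 3195 - 123/5 = 15852/5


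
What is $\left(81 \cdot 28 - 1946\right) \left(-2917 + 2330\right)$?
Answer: $-189014$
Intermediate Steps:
$\left(81 \cdot 28 - 1946\right) \left(-2917 + 2330\right) = \left(2268 - 1946\right) \left(-587\right) = 322 \left(-587\right) = -189014$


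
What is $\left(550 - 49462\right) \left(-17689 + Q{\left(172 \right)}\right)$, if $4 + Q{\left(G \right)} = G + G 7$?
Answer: $798097104$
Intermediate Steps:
$Q{\left(G \right)} = -4 + 8 G$ ($Q{\left(G \right)} = -4 + \left(G + G 7\right) = -4 + \left(G + 7 G\right) = -4 + 8 G$)
$\left(550 - 49462\right) \left(-17689 + Q{\left(172 \right)}\right) = \left(550 - 49462\right) \left(-17689 + \left(-4 + 8 \cdot 172\right)\right) = - 48912 \left(-17689 + \left(-4 + 1376\right)\right) = - 48912 \left(-17689 + 1372\right) = \left(-48912\right) \left(-16317\right) = 798097104$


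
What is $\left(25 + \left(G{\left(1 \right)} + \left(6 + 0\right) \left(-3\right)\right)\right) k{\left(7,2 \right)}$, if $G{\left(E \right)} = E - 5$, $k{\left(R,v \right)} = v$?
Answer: $6$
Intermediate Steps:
$G{\left(E \right)} = -5 + E$
$\left(25 + \left(G{\left(1 \right)} + \left(6 + 0\right) \left(-3\right)\right)\right) k{\left(7,2 \right)} = \left(25 + \left(\left(-5 + 1\right) + \left(6 + 0\right) \left(-3\right)\right)\right) 2 = \left(25 + \left(-4 + 6 \left(-3\right)\right)\right) 2 = \left(25 - 22\right) 2 = 3 \cdot 2 = 6$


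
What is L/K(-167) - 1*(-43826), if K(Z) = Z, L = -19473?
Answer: 7338415/167 ≈ 43943.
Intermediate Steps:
L/K(-167) - 1*(-43826) = -19473/(-167) - 1*(-43826) = -19473*(-1/167) + 43826 = 19473/167 + 43826 = 7338415/167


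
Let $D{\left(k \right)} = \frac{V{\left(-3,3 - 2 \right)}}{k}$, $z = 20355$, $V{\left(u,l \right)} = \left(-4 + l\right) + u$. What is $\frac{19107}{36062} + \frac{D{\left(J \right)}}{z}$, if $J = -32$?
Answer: $\frac{1037145991}{1957445360} \approx 0.52985$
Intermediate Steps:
$V{\left(u,l \right)} = -4 + l + u$
$D{\left(k \right)} = - \frac{6}{k}$ ($D{\left(k \right)} = \frac{-4 + \left(3 - 2\right) - 3}{k} = \frac{-4 + 1 - 3}{k} = - \frac{6}{k}$)
$\frac{19107}{36062} + \frac{D{\left(J \right)}}{z} = \frac{19107}{36062} + \frac{\left(-6\right) \frac{1}{-32}}{20355} = 19107 \cdot \frac{1}{36062} + \left(-6\right) \left(- \frac{1}{32}\right) \frac{1}{20355} = \frac{19107}{36062} + \frac{3}{16} \cdot \frac{1}{20355} = \frac{19107}{36062} + \frac{1}{108560} = \frac{1037145991}{1957445360}$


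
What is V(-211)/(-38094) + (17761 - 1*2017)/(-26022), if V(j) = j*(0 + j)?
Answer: -293046233/165213678 ≈ -1.7737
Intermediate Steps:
V(j) = j² (V(j) = j*j = j²)
V(-211)/(-38094) + (17761 - 1*2017)/(-26022) = (-211)²/(-38094) + (17761 - 1*2017)/(-26022) = 44521*(-1/38094) + (17761 - 2017)*(-1/26022) = -44521/38094 + 15744*(-1/26022) = -44521/38094 - 2624/4337 = -293046233/165213678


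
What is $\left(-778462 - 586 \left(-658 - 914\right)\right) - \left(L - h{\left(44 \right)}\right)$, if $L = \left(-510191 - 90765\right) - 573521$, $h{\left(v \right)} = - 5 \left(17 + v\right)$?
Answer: $1316902$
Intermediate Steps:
$h{\left(v \right)} = -85 - 5 v$
$L = -1174477$ ($L = -600956 - 573521 = -1174477$)
$\left(-778462 - 586 \left(-658 - 914\right)\right) - \left(L - h{\left(44 \right)}\right) = \left(-778462 - 586 \left(-658 - 914\right)\right) - -1174172 = \left(-778462 - -921192\right) + \left(\left(-85 - 220\right) + 1174477\right) = \left(-778462 + 921192\right) + \left(-305 + 1174477\right) = 142730 + 1174172 = 1316902$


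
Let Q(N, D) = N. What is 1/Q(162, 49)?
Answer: 1/162 ≈ 0.0061728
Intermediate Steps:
1/Q(162, 49) = 1/162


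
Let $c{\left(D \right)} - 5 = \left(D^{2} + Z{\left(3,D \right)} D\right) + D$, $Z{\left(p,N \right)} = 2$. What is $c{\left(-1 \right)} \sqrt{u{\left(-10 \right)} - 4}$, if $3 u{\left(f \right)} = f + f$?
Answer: $4 i \sqrt{6} \approx 9.798 i$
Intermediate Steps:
$u{\left(f \right)} = \frac{2 f}{3}$ ($u{\left(f \right)} = \frac{f + f}{3} = \frac{2 f}{3}$)
$c{\left(D \right)} = 5 + D^{2} + 3 D$ ($c{\left(D \right)} = 5 + \left(\left(D^{2} + 2 D\right) + D\right) = 5 + \left(D^{2} + 3 D\right) = 5 + D^{2} + 3 D$)
$c{\left(-1 \right)} \sqrt{u{\left(-10 \right)} - 4} = \left(5 + \left(-1\right)^{2} + 3 \left(-1\right)\right) \sqrt{\frac{2}{3} \left(-10\right) - 4} = \left(5 + 1 - 3\right) \sqrt{- \frac{20}{3} - 4} = 3 \sqrt{- \frac{32}{3}} = 3 \frac{4 i \sqrt{6}}{3} = 4 i \sqrt{6}$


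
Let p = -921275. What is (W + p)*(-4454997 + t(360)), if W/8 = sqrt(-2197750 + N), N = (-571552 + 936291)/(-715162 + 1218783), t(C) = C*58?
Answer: 4085041139175 - 106418808*I*sqrt(61936020574309759)/503621 ≈ 4.085e+12 - 5.2588e+10*I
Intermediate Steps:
t(C) = 58*C
N = 364739/503621 ≈ 0.72423
W = 24*I*sqrt(61936020574309759)/503621 (W = 8*sqrt(-2197750 + 364739/503621) = 8*sqrt(-1106832688011/503621) = 8*(3*I*sqrt(61936020574309759)/503621) = 24*I*sqrt(61936020574309759)/503621 ≈ 11860.0*I)
(W + p)*(-4454997 + t(360)) = (24*I*sqrt(61936020574309759)/503621 - 921275)*(-4454997 + 58*360) = (-921275 + 24*I*sqrt(61936020574309759)/503621)*(-4454997 + 20880) = (-921275 + 24*I*sqrt(61936020574309759)/503621)*(-4434117) = 4085041139175 - 106418808*I*sqrt(61936020574309759)/503621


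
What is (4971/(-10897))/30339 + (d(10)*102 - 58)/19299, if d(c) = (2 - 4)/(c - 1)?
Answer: -8921554897/2126776065939 ≈ -0.0041949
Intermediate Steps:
d(c) = -2/(-1 + c)
(4971/(-10897))/30339 + (d(10)*102 - 58)/19299 = (4971/(-10897))/30339 + (-2/(-1 + 10)*102 - 58)/19299 = (4971*(-1/10897))*(1/30339) + (-2/9*102 - 58)*(1/19299) = -4971/10897*1/30339 + (-2*⅑*102 - 58)*(1/19299) = -1657/110201361 + (-2/9*102 - 58)*(1/19299) = -1657/110201361 + (-68/3 - 58)*(1/19299) = -1657/110201361 - 242/3*1/19299 = -1657/110201361 - 242/57897 = -8921554897/2126776065939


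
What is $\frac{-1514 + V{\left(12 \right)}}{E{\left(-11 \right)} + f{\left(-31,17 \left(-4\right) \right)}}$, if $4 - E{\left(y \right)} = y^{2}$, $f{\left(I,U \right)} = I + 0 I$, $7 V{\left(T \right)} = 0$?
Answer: $\frac{757}{74} \approx 10.23$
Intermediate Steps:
$V{\left(T \right)} = 0$ ($V{\left(T \right)} = \frac{1}{7} \cdot 0 = 0$)
$f{\left(I,U \right)} = I$ ($f{\left(I,U \right)} = I + 0 = I$)
$E{\left(y \right)} = 4 - y^{2}$
$\frac{-1514 + V{\left(12 \right)}}{E{\left(-11 \right)} + f{\left(-31,17 \left(-4\right) \right)}} = \frac{-1514 + 0}{\left(4 - \left(-11\right)^{2}\right) - 31} = - \frac{1514}{\left(4 - 121\right) - 31} = - \frac{1514}{-117 - 31} = - \frac{1514}{-148} = \left(-1514\right) \left(- \frac{1}{148}\right) = \frac{757}{74}$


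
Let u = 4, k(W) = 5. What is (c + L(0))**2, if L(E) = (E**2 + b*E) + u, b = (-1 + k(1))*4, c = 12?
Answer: 256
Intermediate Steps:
b = 16 (b = (-1 + 5)*4 = 4*4 = 16)
L(E) = 4 + E**2 + 16*E (L(E) = (E**2 + 16*E) + 4 = 4 + E**2 + 16*E)
(c + L(0))**2 = (12 + (4 + 0**2 + 16*0))**2 = (12 + (4 + 0 + 0))**2 = (12 + 4)**2 = 16**2 = 256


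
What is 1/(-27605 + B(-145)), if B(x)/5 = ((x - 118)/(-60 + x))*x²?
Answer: 41/4397770 ≈ 9.3229e-6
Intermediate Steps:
B(x) = 5*x²*(-118 + x)/(-60 + x) (B(x) = 5*(((x - 118)/(-60 + x))*x²) = 5*(((-118 + x)/(-60 + x))*x²) = 5*(x²*(-118 + x)/(-60 + x)) = 5*x²*(-118 + x)/(-60 + x))
1/(-27605 + B(-145)) = 1/(-27605 + 5*(-145)²*(-118 - 145)/(-60 - 145)) = 1/(-27605 + 5*21025*(-263)/(-205)) = 1/(-27605 + 5*21025*(-1/205)*(-263)) = 1/(-27605 + 5529575/41) = 1/(4397770/41) = 41/4397770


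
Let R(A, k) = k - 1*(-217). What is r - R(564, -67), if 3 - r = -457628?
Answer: 457481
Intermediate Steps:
R(A, k) = 217 + k (R(A, k) = k + 217 = 217 + k)
r = 457631 (r = 3 - 1*(-457628) = 3 + 457628 = 457631)
r - R(564, -67) = 457631 - (217 - 67) = 457631 - 1*150 = 457631 - 150 = 457481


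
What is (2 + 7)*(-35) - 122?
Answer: -437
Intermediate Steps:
(2 + 7)*(-35) - 122 = 9*(-35) - 122 = -315 - 122 = -437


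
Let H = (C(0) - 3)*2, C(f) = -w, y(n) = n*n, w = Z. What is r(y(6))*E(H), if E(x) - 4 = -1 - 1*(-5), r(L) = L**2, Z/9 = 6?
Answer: 10368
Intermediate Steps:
Z = 54 (Z = 9*6 = 54)
w = 54
y(n) = n**2
C(f) = -54 (C(f) = -1*54 = -54)
H = -114 (H = (-54 - 3)*2 = -57*2 = -114)
E(x) = 8 (E(x) = 4 + (-1 - 1*(-5)) = 4 + (-1 + 5) = 4 + 4 = 8)
r(y(6))*E(H) = (6**2)**2*8 = 36**2*8 = 1296*8 = 10368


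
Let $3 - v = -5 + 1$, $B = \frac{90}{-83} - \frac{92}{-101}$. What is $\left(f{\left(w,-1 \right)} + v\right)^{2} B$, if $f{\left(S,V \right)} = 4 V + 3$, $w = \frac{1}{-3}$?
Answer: $- \frac{52344}{8383} \approx -6.2441$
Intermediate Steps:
$B = - \frac{1454}{8383}$ ($B = 90 \left(- \frac{1}{83}\right) - - \frac{92}{101} = - \frac{90}{83} + \frac{92}{101} = - \frac{1454}{8383} \approx -0.17345$)
$v = 7$ ($v = 3 - \left(-5 + 1\right) = 3 - -4 = 3 + 4 = 7$)
$w = - \frac{1}{3} \approx -0.33333$
$f{\left(S,V \right)} = 3 + 4 V$
$\left(f{\left(w,-1 \right)} + v\right)^{2} B = \left(\left(3 + 4 \left(-1\right)\right) + 7\right)^{2} \left(- \frac{1454}{8383}\right) = \left(\left(3 - 4\right) + 7\right)^{2} \left(- \frac{1454}{8383}\right) = \left(-1 + 7\right)^{2} \left(- \frac{1454}{8383}\right) = 6^{2} \left(- \frac{1454}{8383}\right) = 36 \left(- \frac{1454}{8383}\right) = - \frac{52344}{8383}$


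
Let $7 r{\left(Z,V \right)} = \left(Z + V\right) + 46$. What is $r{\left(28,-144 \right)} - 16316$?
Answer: $-16326$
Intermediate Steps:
$r{\left(Z,V \right)} = \frac{46}{7} + \frac{V}{7} + \frac{Z}{7}$ ($r{\left(Z,V \right)} = \frac{\left(Z + V\right) + 46}{7} = \frac{\left(V + Z\right) + 46}{7} = \frac{46 + V + Z}{7} = \frac{46}{7} + \frac{V}{7} + \frac{Z}{7}$)
$r{\left(28,-144 \right)} - 16316 = \left(\frac{46}{7} + \frac{1}{7} \left(-144\right) + \frac{1}{7} \cdot 28\right) - 16316 = \left(\frac{46}{7} - \frac{144}{7} + 4\right) - 16316 = -10 - 16316 = -16326$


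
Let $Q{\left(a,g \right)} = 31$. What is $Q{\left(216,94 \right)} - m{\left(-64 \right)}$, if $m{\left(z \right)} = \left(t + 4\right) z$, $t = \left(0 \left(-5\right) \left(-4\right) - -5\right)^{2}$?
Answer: $1887$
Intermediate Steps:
$t = 25$ ($t = \left(0 \left(-4\right) + 5\right)^{2} = \left(0 + 5\right)^{2} = 5^{2} = 25$)
$m{\left(z \right)} = 29 z$ ($m{\left(z \right)} = \left(25 + 4\right) z = 29 z$)
$Q{\left(216,94 \right)} - m{\left(-64 \right)} = 31 - 29 \left(-64\right) = 31 - -1856 = 31 + 1856 = 1887$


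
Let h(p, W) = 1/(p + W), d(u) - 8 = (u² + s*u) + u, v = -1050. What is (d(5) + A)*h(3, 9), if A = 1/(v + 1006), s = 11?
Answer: 4091/528 ≈ 7.7481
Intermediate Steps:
d(u) = 8 + u² + 12*u (d(u) = 8 + ((u² + 11*u) + u) = 8 + (u² + 12*u) = 8 + u² + 12*u)
h(p, W) = 1/(W + p)
A = -1/44 (A = 1/(-1050 + 1006) = 1/(-44) = -1/44 ≈ -0.022727)
(d(5) + A)*h(3, 9) = ((8 + 5² + 12*5) - 1/44)/(9 + 3) = ((8 + 25 + 60) - 1/44)/12 = (93 - 1/44)*(1/12) = (4091/44)*(1/12) = 4091/528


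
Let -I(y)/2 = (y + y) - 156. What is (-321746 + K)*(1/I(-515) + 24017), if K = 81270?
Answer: -3424878730675/593 ≈ -5.7755e+9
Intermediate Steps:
I(y) = 312 - 4*y (I(y) = -2*((y + y) - 156) = -2*(2*y - 156) = -2*(-156 + 2*y) = 312 - 4*y)
(-321746 + K)*(1/I(-515) + 24017) = (-321746 + 81270)*(1/(312 - 4*(-515)) + 24017) = -240476*(1/(312 + 2060) + 24017) = -240476*(1/2372 + 24017) = -240476*56968325/2372 = -3424878730675/593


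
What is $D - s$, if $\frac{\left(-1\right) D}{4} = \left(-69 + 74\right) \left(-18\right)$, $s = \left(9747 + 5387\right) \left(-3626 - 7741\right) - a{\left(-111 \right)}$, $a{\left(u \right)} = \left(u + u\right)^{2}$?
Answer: $172077822$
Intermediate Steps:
$a{\left(u \right)} = 4 u^{2}$ ($a{\left(u \right)} = \left(2 u\right)^{2} = 4 u^{2}$)
$s = -172077462$ ($s = \left(9747 + 5387\right) \left(-3626 - 7741\right) - 4 \left(-111\right)^{2} = 15134 \left(-11367\right) - 4 \cdot 12321 = -172028178 - 49284 = -172077462$)
$D = 360$ ($D = - 4 \left(-69 + 74\right) \left(-18\right) = - 4 \cdot 5 \left(-18\right) = \left(-4\right) \left(-90\right) = 360$)
$D - s = 360 - -172077462 = 360 + 172077462 = 172077822$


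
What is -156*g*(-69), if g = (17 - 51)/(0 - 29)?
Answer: 365976/29 ≈ 12620.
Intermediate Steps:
g = 34/29 (g = -34/(-29) = -34*(-1/29) = 34/29 ≈ 1.1724)
-156*g*(-69) = -156*34/29*(-69) = -5304/29*(-69) = 365976/29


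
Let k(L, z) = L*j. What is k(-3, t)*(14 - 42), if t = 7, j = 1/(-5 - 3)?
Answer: -21/2 ≈ -10.500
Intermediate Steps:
j = -⅛ (j = 1/(-8) = -⅛ ≈ -0.12500)
k(L, z) = -L/8 (k(L, z) = L*(-⅛) = -L/8)
k(-3, t)*(14 - 42) = (-⅛*(-3))*(14 - 42) = (3/8)*(-28) = -21/2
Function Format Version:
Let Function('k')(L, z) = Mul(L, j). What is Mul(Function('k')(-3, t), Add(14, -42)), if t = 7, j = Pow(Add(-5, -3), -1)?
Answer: Rational(-21, 2) ≈ -10.500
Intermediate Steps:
j = Rational(-1, 8) (j = Pow(-8, -1) = Rational(-1, 8) ≈ -0.12500)
Function('k')(L, z) = Mul(Rational(-1, 8), L) (Function('k')(L, z) = Mul(L, Rational(-1, 8)) = Mul(Rational(-1, 8), L))
Mul(Function('k')(-3, t), Add(14, -42)) = Mul(Mul(Rational(-1, 8), -3), Add(14, -42)) = Mul(Rational(3, 8), -28) = Rational(-21, 2)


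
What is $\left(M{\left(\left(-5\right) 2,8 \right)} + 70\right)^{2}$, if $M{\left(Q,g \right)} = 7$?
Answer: $5929$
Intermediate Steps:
$\left(M{\left(\left(-5\right) 2,8 \right)} + 70\right)^{2} = \left(7 + 70\right)^{2} = 77^{2} = 5929$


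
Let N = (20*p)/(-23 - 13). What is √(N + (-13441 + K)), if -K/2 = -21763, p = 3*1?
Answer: 95*√30/3 ≈ 173.45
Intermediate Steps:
p = 3
K = 43526 (K = -2*(-21763) = 43526)
N = -5/3 (N = (20*3)/(-23 - 13) = 60/(-36) = 60*(-1/36) = -5/3 ≈ -1.6667)
√(N + (-13441 + K)) = √(-5/3 + (-13441 + 43526)) = √(-5/3 + 30085) = √(90250/3) = 95*√30/3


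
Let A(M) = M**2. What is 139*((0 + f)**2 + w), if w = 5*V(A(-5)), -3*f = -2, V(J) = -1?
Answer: -5699/9 ≈ -633.22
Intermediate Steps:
f = 2/3 (f = -1/3*(-2) = 2/3 ≈ 0.66667)
w = -5 (w = 5*(-1) = -5)
139*((0 + f)**2 + w) = 139*((0 + 2/3)**2 - 5) = 139*((2/3)**2 - 5) = 139*(4/9 - 5) = 139*(-41/9) = -5699/9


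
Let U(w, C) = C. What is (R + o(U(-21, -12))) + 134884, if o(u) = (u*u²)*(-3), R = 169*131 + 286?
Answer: 162493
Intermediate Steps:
R = 22425 (R = 22139 + 286 = 22425)
o(u) = -3*u³ (o(u) = u³*(-3) = -3*u³)
(R + o(U(-21, -12))) + 134884 = (22425 - 3*(-12)³) + 134884 = (22425 - 3*(-1728)) + 134884 = (22425 + 5184) + 134884 = 27609 + 134884 = 162493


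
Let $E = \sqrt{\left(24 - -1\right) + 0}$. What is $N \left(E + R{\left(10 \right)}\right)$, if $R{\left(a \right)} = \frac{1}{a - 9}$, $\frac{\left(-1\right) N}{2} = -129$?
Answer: $1548$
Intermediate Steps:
$E = 5$ ($E = \sqrt{\left(24 + 1\right) + 0} = \sqrt{25 + 0} = \sqrt{25} = 5$)
$N = 258$ ($N = \left(-2\right) \left(-129\right) = 258$)
$R{\left(a \right)} = \frac{1}{-9 + a}$
$N \left(E + R{\left(10 \right)}\right) = 258 \left(5 + \frac{1}{-9 + 10}\right) = 258 \left(5 + 1^{-1}\right) = 258 \left(5 + 1\right) = 258 \cdot 6 = 1548$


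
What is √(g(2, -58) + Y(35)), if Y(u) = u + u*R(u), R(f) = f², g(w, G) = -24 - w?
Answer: 2*√10721 ≈ 207.08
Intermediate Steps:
Y(u) = u + u³ (Y(u) = u + u*u² = u + u³)
√(g(2, -58) + Y(35)) = √((-24 - 1*2) + (35 + 35³)) = √((-24 - 2) + (35 + 42875)) = √(-26 + 42910) = √42884 = 2*√10721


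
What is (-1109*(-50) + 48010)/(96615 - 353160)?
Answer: -20692/51309 ≈ -0.40328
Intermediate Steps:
(-1109*(-50) + 48010)/(96615 - 353160) = (55450 + 48010)/(-256545) = 103460*(-1/256545) = -20692/51309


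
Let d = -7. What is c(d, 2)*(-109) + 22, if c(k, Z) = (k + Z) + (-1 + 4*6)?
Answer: -1940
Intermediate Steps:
c(k, Z) = 23 + Z + k (c(k, Z) = (Z + k) + (-1 + 24) = (Z + k) + 23 = 23 + Z + k)
c(d, 2)*(-109) + 22 = (23 + 2 - 7)*(-109) + 22 = 18*(-109) + 22 = -1962 + 22 = -1940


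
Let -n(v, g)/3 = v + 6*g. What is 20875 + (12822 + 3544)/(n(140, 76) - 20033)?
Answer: 455497009/21821 ≈ 20874.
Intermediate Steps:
n(v, g) = -18*g - 3*v (n(v, g) = -3*(v + 6*g) = -18*g - 3*v)
20875 + (12822 + 3544)/(n(140, 76) - 20033) = 20875 + (12822 + 3544)/((-18*76 - 3*140) - 20033) = 20875 + 16366/((-1368 - 420) - 20033) = 20875 + 16366/(-1788 - 20033) = 20875 + 16366/(-21821) = 20875 + 16366*(-1/21821) = 20875 - 16366/21821 = 455497009/21821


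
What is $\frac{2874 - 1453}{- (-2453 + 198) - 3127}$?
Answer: $- \frac{1421}{872} \approx -1.6296$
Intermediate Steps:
$\frac{2874 - 1453}{- (-2453 + 198) - 3127} = \frac{1421}{\left(-1\right) \left(-2255\right) - 3127} = \frac{1421}{2255 - 3127} = \frac{1421}{-872} = 1421 \left(- \frac{1}{872}\right) = - \frac{1421}{872}$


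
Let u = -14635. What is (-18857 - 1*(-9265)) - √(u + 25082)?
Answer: -9592 - √10447 ≈ -9694.2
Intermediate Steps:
(-18857 - 1*(-9265)) - √(u + 25082) = (-18857 - 1*(-9265)) - √(-14635 + 25082) = (-18857 + 9265) - √10447 = -9592 - √10447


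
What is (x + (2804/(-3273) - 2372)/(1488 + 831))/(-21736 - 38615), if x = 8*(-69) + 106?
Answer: 3392945162/458069340537 ≈ 0.0074071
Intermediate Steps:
x = -446 (x = -552 + 106 = -446)
(x + (2804/(-3273) - 2372)/(1488 + 831))/(-21736 - 38615) = (-446 + (2804/(-3273) - 2372)/(1488 + 831))/(-21736 - 38615) = (-446 + (2804*(-1/3273) - 2372)/2319)/(-60351) = (-446 + (-2804/3273 - 2372)*(1/2319))*(-1/60351) = (-446 - 7766360/3273*1/2319)*(-1/60351) = (-446 - 7766360/7590087)*(-1/60351) = -3392945162/7590087*(-1/60351) = 3392945162/458069340537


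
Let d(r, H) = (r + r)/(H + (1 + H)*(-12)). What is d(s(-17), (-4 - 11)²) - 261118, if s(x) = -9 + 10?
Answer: -649400468/2487 ≈ -2.6112e+5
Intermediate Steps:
s(x) = 1
d(r, H) = 2*r/(-12 - 11*H) (d(r, H) = (2*r)/(H + (-12 - 12*H)) = (2*r)/(-12 - 11*H) = 2*r/(-12 - 11*H))
d(s(-17), (-4 - 11)²) - 261118 = -2*1/(12 + 11*(-4 - 11)²) - 261118 = -2*1/(12 + 11*(-15)²) - 261118 = -2*1/(12 + 11*225) - 261118 = -2*1/(12 + 2475) - 261118 = -2*1/2487 - 261118 = -2*1*1/2487 - 261118 = -2/2487 - 261118 = -649400468/2487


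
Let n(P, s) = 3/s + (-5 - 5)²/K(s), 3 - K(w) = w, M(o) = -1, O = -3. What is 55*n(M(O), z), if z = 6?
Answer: -10835/6 ≈ -1805.8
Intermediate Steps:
K(w) = 3 - w
n(P, s) = 3/s + 100/(3 - s) (n(P, s) = 3/s + (-5 - 5)²/(3 - s) = 3/s + (-10)²/(3 - s) = 3/s + 100/(3 - s))
55*n(M(O), z) = 55*((-9 - 97*6)/(6*(-3 + 6))) = 55*((⅙)*(-9 - 582)/3) = 55*((⅙)*(⅓)*(-591)) = 55*(-197/6) = -10835/6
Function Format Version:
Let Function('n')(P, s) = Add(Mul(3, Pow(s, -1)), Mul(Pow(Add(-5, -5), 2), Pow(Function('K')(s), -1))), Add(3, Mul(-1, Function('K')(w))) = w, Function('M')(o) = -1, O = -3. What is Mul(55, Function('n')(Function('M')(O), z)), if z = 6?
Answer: Rational(-10835, 6) ≈ -1805.8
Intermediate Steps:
Function('K')(w) = Add(3, Mul(-1, w))
Function('n')(P, s) = Add(Mul(3, Pow(s, -1)), Mul(100, Pow(Add(3, Mul(-1, s)), -1))) (Function('n')(P, s) = Add(Mul(3, Pow(s, -1)), Mul(Pow(Add(-5, -5), 2), Pow(Add(3, Mul(-1, s)), -1))) = Add(Mul(3, Pow(s, -1)), Mul(Pow(-10, 2), Pow(Add(3, Mul(-1, s)), -1))) = Add(Mul(3, Pow(s, -1)), Mul(100, Pow(Add(3, Mul(-1, s)), -1))))
Mul(55, Function('n')(Function('M')(O), z)) = Mul(55, Mul(Pow(6, -1), Pow(Add(-3, 6), -1), Add(-9, Mul(-97, 6)))) = Mul(55, Mul(Rational(1, 6), Pow(3, -1), Add(-9, -582))) = Mul(55, Mul(Rational(1, 6), Rational(1, 3), -591)) = Mul(55, Rational(-197, 6)) = Rational(-10835, 6)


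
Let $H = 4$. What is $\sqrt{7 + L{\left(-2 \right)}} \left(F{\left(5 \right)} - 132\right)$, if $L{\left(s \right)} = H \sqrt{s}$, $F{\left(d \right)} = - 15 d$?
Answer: $- 207 \sqrt{7 + 4 i \sqrt{2}} \approx -585.48 - 207.0 i$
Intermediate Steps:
$L{\left(s \right)} = 4 \sqrt{s}$
$\sqrt{7 + L{\left(-2 \right)}} \left(F{\left(5 \right)} - 132\right) = \sqrt{7 + 4 \sqrt{-2}} \left(\left(-15\right) 5 - 132\right) = \sqrt{7 + 4 i \sqrt{2}} \left(-75 - 132\right) = \sqrt{7 + 4 i \sqrt{2}} \left(-207\right) = - 207 \sqrt{7 + 4 i \sqrt{2}}$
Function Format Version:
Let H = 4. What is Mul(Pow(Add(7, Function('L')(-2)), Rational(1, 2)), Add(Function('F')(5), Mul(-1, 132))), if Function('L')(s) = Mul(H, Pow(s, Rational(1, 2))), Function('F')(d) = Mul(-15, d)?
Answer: Mul(-207, Pow(Add(7, Mul(4, I, Pow(2, Rational(1, 2)))), Rational(1, 2))) ≈ Add(-585.48, Mul(-207.00, I))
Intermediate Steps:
Function('L')(s) = Mul(4, Pow(s, Rational(1, 2)))
Mul(Pow(Add(7, Function('L')(-2)), Rational(1, 2)), Add(Function('F')(5), Mul(-1, 132))) = Mul(Pow(Add(7, Mul(4, Pow(-2, Rational(1, 2)))), Rational(1, 2)), Add(Mul(-15, 5), Mul(-1, 132))) = Mul(Pow(Add(7, Mul(4, Mul(I, Pow(2, Rational(1, 2))))), Rational(1, 2)), Add(-75, -132)) = Mul(Pow(Add(7, Mul(4, I, Pow(2, Rational(1, 2)))), Rational(1, 2)), -207) = Mul(-207, Pow(Add(7, Mul(4, I, Pow(2, Rational(1, 2)))), Rational(1, 2)))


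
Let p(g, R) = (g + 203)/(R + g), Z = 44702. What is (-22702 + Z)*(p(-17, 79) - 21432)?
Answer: -471438000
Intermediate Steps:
p(g, R) = (203 + g)/(R + g)
(-22702 + Z)*(p(-17, 79) - 21432) = (-22702 + 44702)*((203 - 17)/(79 - 17) - 21432) = 22000*(186/62 - 21432) = 22000*((1/62)*186 - 21432) = 22000*(3 - 21432) = 22000*(-21429) = -471438000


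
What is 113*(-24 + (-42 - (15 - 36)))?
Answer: -5085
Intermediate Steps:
113*(-24 + (-42 - (15 - 36))) = 113*(-24 + (-42 - 1*(-21))) = 113*(-24 + (-42 + 21)) = 113*(-24 - 21) = 113*(-45) = -5085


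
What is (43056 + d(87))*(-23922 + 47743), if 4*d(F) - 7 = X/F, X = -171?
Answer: 59488683541/58 ≈ 1.0257e+9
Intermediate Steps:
d(F) = 7/4 - 171/(4*F) (d(F) = 7/4 + (-171/F)/4 = 7/4 - 171/(4*F))
(43056 + d(87))*(-23922 + 47743) = (43056 + (¼)*(-171 + 7*87)/87)*(-23922 + 47743) = (43056 + (¼)*(1/87)*(-171 + 609))*23821 = (43056 + (¼)*(1/87)*438)*23821 = (43056 + 73/58)*23821 = (2497321/58)*23821 = 59488683541/58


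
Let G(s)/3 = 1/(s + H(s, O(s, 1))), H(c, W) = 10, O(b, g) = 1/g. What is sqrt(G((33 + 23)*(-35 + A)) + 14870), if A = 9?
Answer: 3*sqrt(383850822)/482 ≈ 121.94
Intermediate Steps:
G(s) = 3/(10 + s) (G(s) = 3/(s + 10) = 3/(10 + s))
sqrt(G((33 + 23)*(-35 + A)) + 14870) = sqrt(3/(10 + (33 + 23)*(-35 + 9)) + 14870) = sqrt(3/(10 + 56*(-26)) + 14870) = sqrt(3/(10 - 1456) + 14870) = sqrt(3/(-1446) + 14870) = sqrt(3*(-1/1446) + 14870) = sqrt(-1/482 + 14870) = sqrt(7167339/482) = 3*sqrt(383850822)/482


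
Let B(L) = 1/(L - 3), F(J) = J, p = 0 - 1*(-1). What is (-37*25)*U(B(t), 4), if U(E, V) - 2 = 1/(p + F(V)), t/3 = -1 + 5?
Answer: -2035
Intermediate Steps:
t = 12 (t = 3*(-1 + 5) = 3*4 = 12)
p = 1 (p = 0 + 1 = 1)
B(L) = 1/(-3 + L)
U(E, V) = 2 + 1/(1 + V)
(-37*25)*U(B(t), 4) = (-37*25)*((3 + 2*4)/(1 + 4)) = -925*(3 + 8)/5 = -185*11 = -925*11/5 = -2035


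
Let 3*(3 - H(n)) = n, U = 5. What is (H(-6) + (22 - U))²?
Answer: 484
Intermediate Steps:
H(n) = 3 - n/3
(H(-6) + (22 - U))² = ((3 - ⅓*(-6)) + (22 - 1*5))² = ((3 + 2) + (22 - 5))² = (5 + 17)² = 22² = 484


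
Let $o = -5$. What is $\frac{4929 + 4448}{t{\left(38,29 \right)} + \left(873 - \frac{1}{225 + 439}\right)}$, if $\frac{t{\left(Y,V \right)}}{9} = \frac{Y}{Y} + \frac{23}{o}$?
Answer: $\frac{31131640}{2790787} \approx 11.155$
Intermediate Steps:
$t{\left(Y,V \right)} = - \frac{162}{5}$ ($t{\left(Y,V \right)} = 9 \left(\frac{Y}{Y} + \frac{23}{-5}\right) = 9 \left(1 + 23 \left(- \frac{1}{5}\right)\right) = 9 \left(1 - \frac{23}{5}\right) = 9 \left(- \frac{18}{5}\right) = - \frac{162}{5}$)
$\frac{4929 + 4448}{t{\left(38,29 \right)} + \left(873 - \frac{1}{225 + 439}\right)} = \frac{4929 + 4448}{- \frac{162}{5} + \left(873 - \frac{1}{225 + 439}\right)} = \frac{9377}{- \frac{162}{5} + \left(873 - \frac{1}{664}\right)} = \frac{9377}{- \frac{162}{5} + \frac{579671}{664}} = \frac{9377}{\frac{2790787}{3320}} = 9377 \cdot \frac{3320}{2790787} = \frac{31131640}{2790787}$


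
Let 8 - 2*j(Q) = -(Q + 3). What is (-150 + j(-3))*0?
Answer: 0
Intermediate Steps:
j(Q) = 11/2 + Q/2 (j(Q) = 4 - (-1)*(Q + 3)/2 = 4 - (-1)*(3 + Q)/2 = 4 - (-3 - Q)/2 = 4 + (3/2 + Q/2) = 11/2 + Q/2)
(-150 + j(-3))*0 = (-150 + (11/2 + (1/2)*(-3)))*0 = (-150 + (11/2 - 3/2))*0 = (-150 + 4)*0 = -146*0 = 0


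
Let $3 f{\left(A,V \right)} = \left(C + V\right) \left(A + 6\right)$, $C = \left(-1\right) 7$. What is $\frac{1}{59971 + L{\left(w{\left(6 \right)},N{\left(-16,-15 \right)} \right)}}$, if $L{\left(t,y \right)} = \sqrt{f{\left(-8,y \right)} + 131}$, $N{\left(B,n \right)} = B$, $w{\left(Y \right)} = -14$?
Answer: $\frac{179913}{10789562084} - \frac{\sqrt{1317}}{10789562084} \approx 1.6671 \cdot 10^{-5}$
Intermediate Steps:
$C = -7$
$f{\left(A,V \right)} = \frac{\left(-7 + V\right) \left(6 + A\right)}{3}$ ($f{\left(A,V \right)} = \frac{\left(-7 + V\right) \left(A + 6\right)}{3} = \frac{\left(-7 + V\right) \left(6 + A\right)}{3}$)
$L{\left(t,y \right)} = \sqrt{\frac{407}{3} - \frac{2 y}{3}}$ ($L{\left(t,y \right)} = \sqrt{\left(-14 + 2 y - - \frac{56}{3} + \frac{1}{3} \left(-8\right) y\right) + 131} = \sqrt{\left(-14 + 2 y + \frac{56}{3} - \frac{8 y}{3}\right) + 131} = \sqrt{\left(\frac{14}{3} - \frac{2 y}{3}\right) + 131} = \sqrt{\frac{407}{3} - \frac{2 y}{3}}$)
$\frac{1}{59971 + L{\left(w{\left(6 \right)},N{\left(-16,-15 \right)} \right)}} = \frac{1}{59971 + \frac{\sqrt{1221 - -96}}{3}} = \frac{1}{59971 + \frac{\sqrt{1221 + 96}}{3}} = \frac{1}{59971 + \frac{\sqrt{1317}}{3}}$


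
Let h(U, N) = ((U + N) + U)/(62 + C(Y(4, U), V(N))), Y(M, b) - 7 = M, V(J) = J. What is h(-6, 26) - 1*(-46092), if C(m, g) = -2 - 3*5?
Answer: 2074154/45 ≈ 46092.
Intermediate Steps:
Y(M, b) = 7 + M
C(m, g) = -17 (C(m, g) = -2 - 15 = -17)
h(U, N) = N/45 + 2*U/45 (h(U, N) = ((U + N) + U)/(62 - 17) = ((N + U) + U)/45 = (N + 2*U)*(1/45) = N/45 + 2*U/45)
h(-6, 26) - 1*(-46092) = ((1/45)*26 + (2/45)*(-6)) - 1*(-46092) = (26/45 - 4/15) + 46092 = 14/45 + 46092 = 2074154/45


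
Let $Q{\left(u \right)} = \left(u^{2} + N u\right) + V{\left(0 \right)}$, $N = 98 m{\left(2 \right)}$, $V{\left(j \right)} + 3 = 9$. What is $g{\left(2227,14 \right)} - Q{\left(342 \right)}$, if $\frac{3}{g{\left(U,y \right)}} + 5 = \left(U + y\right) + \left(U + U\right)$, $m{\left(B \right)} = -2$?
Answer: $- \frac{111361739}{2230} \approx -49938.0$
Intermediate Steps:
$V{\left(j \right)} = 6$ ($V{\left(j \right)} = -3 + 9 = 6$)
$N = -196$ ($N = 98 \left(-2\right) = -196$)
$g{\left(U,y \right)} = \frac{3}{-5 + y + 3 U}$ ($g{\left(U,y \right)} = \frac{3}{-5 + \left(\left(U + y\right) + \left(U + U\right)\right)} = \frac{3}{-5 + \left(\left(U + y\right) + 2 U\right)} = \frac{3}{-5 + \left(y + 3 U\right)} = \frac{3}{-5 + y + 3 U}$)
$Q{\left(u \right)} = 6 + u^{2} - 196 u$ ($Q{\left(u \right)} = \left(u^{2} - 196 u\right) + 6 = 6 + u^{2} - 196 u$)
$g{\left(2227,14 \right)} - Q{\left(342 \right)} = \frac{3}{-5 + 14 + 3 \cdot 2227} - \left(6 + 342^{2} - 67032\right) = \frac{3}{-5 + 14 + 6681} - \left(6 + 116964 - 67032\right) = \frac{3}{6690} - 49938 = 3 \cdot \frac{1}{6690} - 49938 = \frac{1}{2230} - 49938 = - \frac{111361739}{2230}$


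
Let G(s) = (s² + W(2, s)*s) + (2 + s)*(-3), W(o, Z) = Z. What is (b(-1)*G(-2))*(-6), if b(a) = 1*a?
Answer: 48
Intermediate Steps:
b(a) = a
G(s) = -6 - 3*s + 2*s² (G(s) = (s² + s*s) + (2 + s)*(-3) = (s² + s²) + (-6 - 3*s) = 2*s² + (-6 - 3*s) = -6 - 3*s + 2*s²)
(b(-1)*G(-2))*(-6) = -(-6 - 3*(-2) + 2*(-2)²)*(-6) = -(-6 + 6 + 2*4)*(-6) = -(-6 + 6 + 8)*(-6) = -1*8*(-6) = -8*(-6) = 48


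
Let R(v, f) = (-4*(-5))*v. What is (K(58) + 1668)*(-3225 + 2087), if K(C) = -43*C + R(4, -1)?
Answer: 848948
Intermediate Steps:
R(v, f) = 20*v
K(C) = 80 - 43*C (K(C) = -43*C + 20*4 = -43*C + 80 = 80 - 43*C)
(K(58) + 1668)*(-3225 + 2087) = ((80 - 43*58) + 1668)*(-3225 + 2087) = ((80 - 2494) + 1668)*(-1138) = (-2414 + 1668)*(-1138) = -746*(-1138) = 848948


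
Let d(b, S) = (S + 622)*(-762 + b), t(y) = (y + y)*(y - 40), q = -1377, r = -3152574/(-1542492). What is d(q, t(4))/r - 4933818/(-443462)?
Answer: -4524796006434259/12944877511 ≈ -3.4954e+5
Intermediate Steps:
r = 175143/85694 (r = -3152574*(-1/1542492) = 175143/85694 ≈ 2.0438)
t(y) = 2*y*(-40 + y) (t(y) = (2*y)*(-40 + y) = 2*y*(-40 + y))
d(b, S) = (-762 + b)*(622 + S) (d(b, S) = (622 + S)*(-762 + b) = (-762 + b)*(622 + S))
d(q, t(4))/r - 4933818/(-443462) = (-473964 - 1524*4*(-40 + 4) + 622*(-1377) + (2*4*(-40 + 4))*(-1377))/(175143/85694) - 4933818/(-443462) = (-473964 - 1524*4*(-36) - 856494 + (2*4*(-36))*(-1377))*(85694/175143) - 4933818*(-1/443462) = (-473964 - 762*(-288) - 856494 - 288*(-1377))*(85694/175143) + 2466909/221731 = (-473964 + 219456 - 856494 + 396576)*(85694/175143) + 2466909/221731 = -714426*85694/175143 + 2466909/221731 = -20407340548/58381 + 2466909/221731 = -4524796006434259/12944877511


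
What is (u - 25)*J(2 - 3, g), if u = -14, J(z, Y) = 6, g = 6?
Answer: -234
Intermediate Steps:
(u - 25)*J(2 - 3, g) = (-14 - 25)*6 = -39*6 = -234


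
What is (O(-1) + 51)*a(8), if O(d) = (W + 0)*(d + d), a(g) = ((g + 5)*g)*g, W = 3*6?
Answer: 12480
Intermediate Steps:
W = 18
a(g) = g²*(5 + g) (a(g) = ((5 + g)*g)*g = (g*(5 + g))*g = g²*(5 + g))
O(d) = 36*d (O(d) = (18 + 0)*(d + d) = 18*(2*d) = 36*d)
(O(-1) + 51)*a(8) = (36*(-1) + 51)*(8²*(5 + 8)) = (-36 + 51)*(64*13) = 15*832 = 12480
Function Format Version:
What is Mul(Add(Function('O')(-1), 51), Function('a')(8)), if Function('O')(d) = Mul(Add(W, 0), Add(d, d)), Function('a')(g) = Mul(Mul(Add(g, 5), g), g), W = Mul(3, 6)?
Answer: 12480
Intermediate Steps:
W = 18
Function('a')(g) = Mul(Pow(g, 2), Add(5, g)) (Function('a')(g) = Mul(Mul(Add(5, g), g), g) = Mul(Mul(g, Add(5, g)), g) = Mul(Pow(g, 2), Add(5, g)))
Function('O')(d) = Mul(36, d) (Function('O')(d) = Mul(Add(18, 0), Add(d, d)) = Mul(18, Mul(2, d)) = Mul(36, d))
Mul(Add(Function('O')(-1), 51), Function('a')(8)) = Mul(Add(Mul(36, -1), 51), Mul(Pow(8, 2), Add(5, 8))) = Mul(Add(-36, 51), Mul(64, 13)) = Mul(15, 832) = 12480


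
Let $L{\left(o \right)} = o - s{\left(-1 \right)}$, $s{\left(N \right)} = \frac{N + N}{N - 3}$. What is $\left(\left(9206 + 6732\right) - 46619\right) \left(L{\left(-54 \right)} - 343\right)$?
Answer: $\frac{24391395}{2} \approx 1.2196 \cdot 10^{7}$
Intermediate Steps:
$s{\left(N \right)} = \frac{2 N}{-3 + N}$
$L{\left(o \right)} = - \frac{1}{2} + o$ ($L{\left(o \right)} = o - 2 \left(-1\right) \frac{1}{-3 - 1} = o - 2 \left(-1\right) \frac{1}{-4} = o - 2 \left(-1\right) \left(- \frac{1}{4}\right) = o - \frac{1}{2} = - \frac{1}{2} + o$)
$\left(\left(9206 + 6732\right) - 46619\right) \left(L{\left(-54 \right)} - 343\right) = \left(\left(9206 + 6732\right) - 46619\right) \left(\left(- \frac{1}{2} - 54\right) - 343\right) = \left(15938 - 46619\right) \left(- \frac{109}{2} - 343\right) = \left(-30681\right) \left(- \frac{795}{2}\right) = \frac{24391395}{2}$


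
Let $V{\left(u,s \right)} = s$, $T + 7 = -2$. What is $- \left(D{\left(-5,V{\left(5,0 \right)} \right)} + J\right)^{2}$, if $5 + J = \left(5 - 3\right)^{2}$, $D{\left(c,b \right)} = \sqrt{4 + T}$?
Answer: $4 + 2 i \sqrt{5} \approx 4.0 + 4.4721 i$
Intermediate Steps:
$T = -9$ ($T = -7 - 2 = -9$)
$D{\left(c,b \right)} = i \sqrt{5}$ ($D{\left(c,b \right)} = \sqrt{4 - 9} = \sqrt{-5} = i \sqrt{5}$)
$J = -1$ ($J = -5 + \left(5 - 3\right)^{2} = -5 + 2^{2} = -5 + 4 = -1$)
$- \left(D{\left(-5,V{\left(5,0 \right)} \right)} + J\right)^{2} = - \left(i \sqrt{5} - 1\right)^{2} = - \left(-1 + i \sqrt{5}\right)^{2}$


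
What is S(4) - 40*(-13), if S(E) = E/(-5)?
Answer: 2596/5 ≈ 519.20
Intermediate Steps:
S(E) = -E/5 (S(E) = E*(-⅕) = -E/5)
S(4) - 40*(-13) = -⅕*4 - 40*(-13) = -⅘ + 520 = 2596/5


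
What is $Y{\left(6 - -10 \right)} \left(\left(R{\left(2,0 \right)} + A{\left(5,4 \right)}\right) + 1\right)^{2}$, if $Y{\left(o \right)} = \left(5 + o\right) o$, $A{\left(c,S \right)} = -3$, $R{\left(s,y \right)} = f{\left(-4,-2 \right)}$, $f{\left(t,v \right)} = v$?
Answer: $5376$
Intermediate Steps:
$R{\left(s,y \right)} = -2$
$Y{\left(o \right)} = o \left(5 + o\right)$
$Y{\left(6 - -10 \right)} \left(\left(R{\left(2,0 \right)} + A{\left(5,4 \right)}\right) + 1\right)^{2} = \left(6 - -10\right) \left(5 + \left(6 - -10\right)\right) \left(\left(-2 - 3\right) + 1\right)^{2} = \left(6 + 10\right) \left(5 + \left(6 + 10\right)\right) \left(-5 + 1\right)^{2} = 16 \left(5 + 16\right) \left(-4\right)^{2} = 16 \cdot 21 \cdot 16 = 336 \cdot 16 = 5376$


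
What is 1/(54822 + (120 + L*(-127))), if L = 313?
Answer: 1/15191 ≈ 6.5828e-5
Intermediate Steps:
1/(54822 + (120 + L*(-127))) = 1/(54822 + (120 + 313*(-127))) = 1/(54822 + (120 - 39751)) = 1/(54822 - 39631) = 1/15191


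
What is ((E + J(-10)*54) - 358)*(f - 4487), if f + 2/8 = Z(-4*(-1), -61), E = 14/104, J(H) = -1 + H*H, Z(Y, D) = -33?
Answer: -4689904023/208 ≈ -2.2548e+7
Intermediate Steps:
J(H) = -1 + H**2
E = 7/52 (E = 14*(1/104) = 7/52 ≈ 0.13462)
f = -133/4 (f = -1/4 - 33 = -133/4 ≈ -33.250)
((E + J(-10)*54) - 358)*(f - 4487) = ((7/52 + (-1 + (-10)**2)*54) - 358)*(-133/4 - 4487) = ((7/52 + (-1 + 100)*54) - 358)*(-18081/4) = ((7/52 + 99*54) - 358)*(-18081/4) = ((7/52 + 5346) - 358)*(-18081/4) = (277999/52 - 358)*(-18081/4) = (259383/52)*(-18081/4) = -4689904023/208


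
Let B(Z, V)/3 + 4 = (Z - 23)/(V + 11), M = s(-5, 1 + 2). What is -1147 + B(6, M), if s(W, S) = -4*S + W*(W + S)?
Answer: -3494/3 ≈ -1164.7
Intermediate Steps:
s(W, S) = -4*S + W*(S + W)
M = -2 (M = (-5)² - 4*(1 + 2) + (1 + 2)*(-5) = 25 - 4*3 + 3*(-5) = 25 - 12 - 15 = -2)
B(Z, V) = -12 + 3*(-23 + Z)/(11 + V) (B(Z, V) = -12 + 3*((Z - 23)/(V + 11)) = -12 + 3*((-23 + Z)/(11 + V)) = -12 + 3*(-23 + Z)/(11 + V))
-1147 + B(6, M) = -1147 + 3*(-67 + 6 - 4*(-2))/(11 - 2) = -1147 + 3*(-67 + 6 + 8)/9 = -1147 + 3*(⅑)*(-53) = -1147 - 53/3 = -3494/3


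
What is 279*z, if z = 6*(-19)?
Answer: -31806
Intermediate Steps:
z = -114
279*z = 279*(-114) = -31806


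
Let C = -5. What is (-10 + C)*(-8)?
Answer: 120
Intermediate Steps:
(-10 + C)*(-8) = (-10 - 5)*(-8) = -15*(-8) = 120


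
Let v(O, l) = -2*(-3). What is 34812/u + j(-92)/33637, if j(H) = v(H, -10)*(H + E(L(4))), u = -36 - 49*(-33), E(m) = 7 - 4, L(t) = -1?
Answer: 390042330/17726699 ≈ 22.003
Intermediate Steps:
E(m) = 3
v(O, l) = 6
u = 1581 (u = -36 + 1617 = 1581)
j(H) = 18 + 6*H (j(H) = 6*(H + 3) = 6*(3 + H) = 18 + 6*H)
34812/u + j(-92)/33637 = 34812/1581 + (18 + 6*(-92))/33637 = 34812*(1/1581) + (18 - 552)*(1/33637) = 11604/527 - 534*1/33637 = 11604/527 - 534/33637 = 390042330/17726699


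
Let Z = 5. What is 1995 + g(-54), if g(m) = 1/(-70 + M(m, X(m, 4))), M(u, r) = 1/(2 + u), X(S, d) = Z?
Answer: 7263743/3641 ≈ 1995.0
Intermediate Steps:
X(S, d) = 5
g(m) = 1/(-70 + 1/(2 + m))
1995 + g(-54) = 1995 + (-2 - 1*(-54))/(139 + 70*(-54)) = 1995 + (-2 + 54)/(139 - 3780) = 1995 + 52/(-3641) = 1995 - 1/3641*52 = 1995 - 52/3641 = 7263743/3641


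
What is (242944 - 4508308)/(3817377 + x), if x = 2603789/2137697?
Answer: -4559027913354/4080198982279 ≈ -1.1174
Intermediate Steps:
x = 2603789/2137697 (x = 2603789*(1/2137697) = 2603789/2137697 ≈ 1.2180)
(242944 - 4508308)/(3817377 + x) = (242944 - 4508308)/(3817377 + 2603789/2137697) = -4265364/8160397964558/2137697 = -4265364*2137697/8160397964558 = -4559027913354/4080198982279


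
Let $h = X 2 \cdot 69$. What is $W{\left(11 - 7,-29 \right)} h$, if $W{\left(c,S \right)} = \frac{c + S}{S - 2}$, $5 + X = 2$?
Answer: $- \frac{10350}{31} \approx -333.87$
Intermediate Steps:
$X = -3$ ($X = -5 + 2 = -3$)
$W{\left(c,S \right)} = \frac{S + c}{-2 + S}$
$h = -414$ ($h = \left(-3\right) 2 \cdot 69 = \left(-6\right) 69 = -414$)
$W{\left(11 - 7,-29 \right)} h = \frac{-29 + \left(11 - 7\right)}{-2 - 29} \left(-414\right) = \frac{-29 + 4}{-31} \left(-414\right) = \left(- \frac{1}{31}\right) \left(-25\right) \left(-414\right) = \frac{25}{31} \left(-414\right) = - \frac{10350}{31}$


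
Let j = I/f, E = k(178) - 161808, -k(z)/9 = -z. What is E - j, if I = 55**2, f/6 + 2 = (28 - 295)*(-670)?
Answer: -171953588593/1073328 ≈ -1.6021e+5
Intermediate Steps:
f = 1073328 (f = -12 + 6*((28 - 295)*(-670)) = -12 + 6*(-267*(-670)) = -12 + 6*178890 = -12 + 1073340 = 1073328)
k(z) = 9*z (k(z) = -(-9)*z = 9*z)
I = 3025
E = -160206 (E = 9*178 - 161808 = 1602 - 161808 = -160206)
j = 3025/1073328 ≈ 0.0028183
E - j = -160206 - 1*3025/1073328 = -160206 - 3025/1073328 = -171953588593/1073328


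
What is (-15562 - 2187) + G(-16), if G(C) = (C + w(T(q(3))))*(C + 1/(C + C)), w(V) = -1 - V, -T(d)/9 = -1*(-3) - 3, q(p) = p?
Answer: -559247/32 ≈ -17476.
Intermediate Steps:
T(d) = 0 (T(d) = -9*(-1*(-3) - 3) = -9*(3 - 3) = -9*0 = 0)
G(C) = (-1 + C)*(C + 1/(2*C)) (G(C) = (C + (-1 - 1*0))*(C + 1/(C + C)) = (C + (-1 + 0))*(C + 1/(2*C)) = (C - 1)*(C + 1/(2*C)) = (-1 + C)*(C + 1/(2*C)))
(-15562 - 2187) + G(-16) = (-15562 - 2187) + (1/2 + (-16)**2 - 1*(-16) - 1/2/(-16)) = -17749 + (1/2 + 256 + 16 - 1/2*(-1/16)) = -17749 + (1/2 + 256 + 16 + 1/32) = -17749 + 8721/32 = -559247/32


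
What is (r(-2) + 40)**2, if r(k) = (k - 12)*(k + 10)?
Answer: 5184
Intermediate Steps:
r(k) = (-12 + k)*(10 + k)
(r(-2) + 40)**2 = ((-120 + (-2)**2 - 2*(-2)) + 40)**2 = ((-120 + 4 + 4) + 40)**2 = (-112 + 40)**2 = (-72)**2 = 5184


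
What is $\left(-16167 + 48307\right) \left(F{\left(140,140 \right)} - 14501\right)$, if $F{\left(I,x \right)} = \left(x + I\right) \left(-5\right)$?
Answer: $-511058140$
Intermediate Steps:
$F{\left(I,x \right)} = - 5 I - 5 x$ ($F{\left(I,x \right)} = \left(I + x\right) \left(-5\right) = - 5 I - 5 x$)
$\left(-16167 + 48307\right) \left(F{\left(140,140 \right)} - 14501\right) = \left(-16167 + 48307\right) \left(\left(\left(-5\right) 140 - 700\right) - 14501\right) = 32140 \left(\left(-700 - 700\right) - 14501\right) = 32140 \left(-1400 - 14501\right) = 32140 \left(-15901\right) = -511058140$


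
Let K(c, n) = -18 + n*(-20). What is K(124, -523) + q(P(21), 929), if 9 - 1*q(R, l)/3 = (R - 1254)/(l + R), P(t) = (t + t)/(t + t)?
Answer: 3246643/310 ≈ 10473.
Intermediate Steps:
P(t) = 1 (P(t) = (2*t)/((2*t)) = (2*t)*(1/(2*t)) = 1)
K(c, n) = -18 - 20*n
q(R, l) = 27 - 3*(-1254 + R)/(R + l) (q(R, l) = 27 - 3*(R - 1254)/(l + R) = 27 - 3*(-1254 + R)/(R + l))
K(124, -523) + q(P(21), 929) = (-18 - 20*(-523)) + 3*(1254 + 8*1 + 9*929)/(1 + 929) = (-18 + 10460) + 3*(1254 + 8 + 8361)/930 = 10442 + 3*(1/930)*9623 = 10442 + 9623/310 = 3246643/310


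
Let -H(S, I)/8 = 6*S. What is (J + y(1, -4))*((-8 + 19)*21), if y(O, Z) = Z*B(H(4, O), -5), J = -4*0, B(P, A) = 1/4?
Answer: -231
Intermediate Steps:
H(S, I) = -48*S
B(P, A) = ¼
J = 0
y(O, Z) = Z/4 (y(O, Z) = Z*(¼) = Z/4)
(J + y(1, -4))*((-8 + 19)*21) = (0 + (¼)*(-4))*((-8 + 19)*21) = (0 - 1)*(11*21) = -1*231 = -231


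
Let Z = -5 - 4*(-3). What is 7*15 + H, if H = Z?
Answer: 112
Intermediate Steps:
Z = 7 (Z = -5 + 12 = 7)
H = 7
7*15 + H = 7*15 + 7 = 105 + 7 = 112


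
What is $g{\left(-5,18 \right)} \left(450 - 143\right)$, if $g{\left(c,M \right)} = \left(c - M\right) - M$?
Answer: $-12587$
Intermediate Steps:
$g{\left(c,M \right)} = c - 2 M$
$g{\left(-5,18 \right)} \left(450 - 143\right) = \left(-5 - 36\right) \left(450 - 143\right) = \left(-5 - 36\right) 307 = \left(-41\right) 307 = -12587$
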